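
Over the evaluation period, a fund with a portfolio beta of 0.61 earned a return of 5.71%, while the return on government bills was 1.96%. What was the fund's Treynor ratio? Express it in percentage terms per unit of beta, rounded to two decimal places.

Treynor = (R_P − R_f) / β_P = (5.71% − 1.96%) / 0.6100 = 3.75% / 0.6100 = 6.15%

6.15%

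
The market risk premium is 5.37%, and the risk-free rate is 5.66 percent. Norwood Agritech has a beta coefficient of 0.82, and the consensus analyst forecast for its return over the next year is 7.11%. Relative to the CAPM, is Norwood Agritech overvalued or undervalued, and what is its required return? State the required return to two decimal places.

Overvalued; required return 10.06%

Required return = R_f + β·MRP = 5.66% + 0.82 × 5.37% = 10.06%
Forecast 7.11% < required 10.06% → the stock plots below the SML → overvalued.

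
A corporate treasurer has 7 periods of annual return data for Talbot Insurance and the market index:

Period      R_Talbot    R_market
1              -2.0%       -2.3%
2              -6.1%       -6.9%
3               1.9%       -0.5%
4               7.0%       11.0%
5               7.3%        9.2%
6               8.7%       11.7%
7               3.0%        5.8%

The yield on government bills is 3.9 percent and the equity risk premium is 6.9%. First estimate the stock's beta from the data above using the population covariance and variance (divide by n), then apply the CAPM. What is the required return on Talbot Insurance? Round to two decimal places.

Mean R_i = (-2.0 − 6.1 + 1.9 + 7.0 + 7.3 + 8.7 + 3.0) / 7 = 2.8286%
Mean R_m = (-2.3 − 6.9 − 0.5 + 11.0 + 9.2 + 11.7 + 5.8) / 7 = 4.0000%
Σ(R_i − R̄_i)(R_m − R̄_m) = 229.8900  ⇒  Cov = 229.8900 / 7 = 32.8414
Σ(R_m − R̄_m)² = 317.3200  ⇒  Var(R_m) = 317.3200 / 7 = 45.3314
β = Cov / Var(R_m) = 32.8414 / 45.3314 = 0.7245
E(R) = R_f + β × MRP = 3.9% + 0.7245 × 6.9% = 8.90%

8.90%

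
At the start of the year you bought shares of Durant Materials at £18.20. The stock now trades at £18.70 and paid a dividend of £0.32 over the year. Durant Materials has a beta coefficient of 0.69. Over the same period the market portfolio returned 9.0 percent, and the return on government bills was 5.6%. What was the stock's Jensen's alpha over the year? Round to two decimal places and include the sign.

-3.44%

Realised HPR = (P1 + D1 − P0) / P0 = (18.70 + 0.32 − 18.20) / 18.20 = 0.82 / 18.20 = 4.5055%
MRP = 9.0% − 5.6% = 3.40%
CAPM required = R_f + β·MRP = 5.6% + 0.69 × 3.4% = 7.9460%
α = realised − required = 4.5055% − 7.9460% = -3.44%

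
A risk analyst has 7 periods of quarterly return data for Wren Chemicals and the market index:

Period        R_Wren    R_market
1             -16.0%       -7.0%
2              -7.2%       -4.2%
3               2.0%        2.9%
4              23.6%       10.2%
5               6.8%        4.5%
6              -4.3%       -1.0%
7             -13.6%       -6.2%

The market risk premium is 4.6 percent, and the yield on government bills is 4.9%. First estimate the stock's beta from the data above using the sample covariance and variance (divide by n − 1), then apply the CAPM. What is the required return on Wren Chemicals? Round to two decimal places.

14.67%

Mean R_i = (-16.0 − 7.2 + 2.0 + 23.6 + 6.8 − 4.3 − 13.6) / 7 = -1.2429%
Mean R_m = (-7.0 − 4.2 + 2.9 + 10.2 + 4.5 − 1.0 − 6.2) / 7 = -0.1143%
Σ(R_i − R̄_i)(R_m − R̄_m) = 506.9857  ⇒  Cov = 506.9857 / 6 = 84.4976
Σ(R_m − R̄_m)² = 238.6886  ⇒  Var(R_m) = 238.6886 / 6 = 39.7814
β = Cov / Var(R_m) = 84.4976 / 39.7814 = 2.1240
E(R) = R_f + β × MRP = 4.9% + 2.1240 × 4.6% = 14.67%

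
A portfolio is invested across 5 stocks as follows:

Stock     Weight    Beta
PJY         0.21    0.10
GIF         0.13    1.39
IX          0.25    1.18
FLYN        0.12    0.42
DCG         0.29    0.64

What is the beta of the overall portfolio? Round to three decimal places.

0.733

β_P = Σ w_i β_i = 0.21×0.10 + 0.13×1.39 + 0.25×1.18 + 0.12×0.42 + 0.29×0.64 = 0.7327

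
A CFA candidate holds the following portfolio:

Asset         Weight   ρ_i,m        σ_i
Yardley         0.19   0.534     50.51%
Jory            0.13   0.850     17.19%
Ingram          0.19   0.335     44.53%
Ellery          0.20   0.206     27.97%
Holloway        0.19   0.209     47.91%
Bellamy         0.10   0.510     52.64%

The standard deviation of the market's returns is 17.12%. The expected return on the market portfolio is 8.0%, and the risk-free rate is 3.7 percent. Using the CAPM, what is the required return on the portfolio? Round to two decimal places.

β_Yardley = 0.534 × 50.51% / 17.12% = 1.5755
β_Jory = 0.850 × 17.19% / 17.12% = 0.8535
β_Ingram = 0.335 × 44.53% / 17.12% = 0.8714
β_Ellery = 0.206 × 27.97% / 17.12% = 0.3366
β_Holloway = 0.209 × 47.91% / 17.12% = 0.5849
β_Bellamy = 0.510 × 52.64% / 17.12% = 1.5681
β_P = Σ w_i β_i = 0.19×1.5755 + 0.13×0.8535 + 0.19×0.8714 + 0.20×0.3366 + 0.19×0.5849 + 0.10×1.5681 = 0.9111
MRP = 8.0% − 3.7% = 4.30%
E(R_P) = R_f + β_P × MRP = 3.7% + 0.9111 × 4.3% = 7.62%

7.62%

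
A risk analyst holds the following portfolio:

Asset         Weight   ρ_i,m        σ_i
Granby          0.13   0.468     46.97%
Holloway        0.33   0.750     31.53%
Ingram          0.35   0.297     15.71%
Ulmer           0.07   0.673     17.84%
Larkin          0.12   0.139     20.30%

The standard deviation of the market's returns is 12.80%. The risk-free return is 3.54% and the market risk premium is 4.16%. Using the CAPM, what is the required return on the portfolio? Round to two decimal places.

β_Granby = 0.468 × 46.97% / 12.80% = 1.7173
β_Holloway = 0.750 × 31.53% / 12.80% = 1.8475
β_Ingram = 0.297 × 15.71% / 12.80% = 0.3645
β_Ulmer = 0.673 × 17.84% / 12.80% = 0.9380
β_Larkin = 0.139 × 20.30% / 12.80% = 0.2204
β_P = Σ w_i β_i = 0.13×1.7173 + 0.33×1.8475 + 0.35×0.3645 + 0.07×0.9380 + 0.12×0.2204 = 1.0526
E(R_P) = R_f + β_P × MRP = 3.54% + 1.0526 × 4.16% = 7.92%

7.92%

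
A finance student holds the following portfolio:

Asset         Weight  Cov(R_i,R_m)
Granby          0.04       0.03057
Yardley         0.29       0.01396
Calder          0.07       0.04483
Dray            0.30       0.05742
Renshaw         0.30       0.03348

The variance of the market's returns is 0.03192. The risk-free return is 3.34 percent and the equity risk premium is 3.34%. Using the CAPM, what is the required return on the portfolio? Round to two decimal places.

7.07%

β_Granby = 0.03057 / 0.03192 = 0.9577
β_Yardley = 0.01396 / 0.03192 = 0.4373
β_Calder = 0.04483 / 0.03192 = 1.4044
β_Dray = 0.05742 / 0.03192 = 1.7989
β_Renshaw = 0.03348 / 0.03192 = 1.0489
β_P = Σ w_i β_i = 0.04×0.9577 + 0.29×0.4373 + 0.07×1.4044 + 0.30×1.7989 + 0.30×1.0489 = 1.1178
E(R_P) = R_f + β_P × MRP = 3.34% + 1.1178 × 3.34% = 7.07%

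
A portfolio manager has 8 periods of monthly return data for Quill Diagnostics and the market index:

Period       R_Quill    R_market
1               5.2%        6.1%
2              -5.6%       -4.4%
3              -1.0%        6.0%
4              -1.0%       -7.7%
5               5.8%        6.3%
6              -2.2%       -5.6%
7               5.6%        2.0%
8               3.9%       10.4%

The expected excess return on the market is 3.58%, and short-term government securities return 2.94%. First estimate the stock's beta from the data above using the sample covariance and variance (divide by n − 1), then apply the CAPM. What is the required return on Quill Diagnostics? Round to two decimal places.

Mean R_i = (5.2 − 5.6 − 1.0 − 1.0 + 5.8 − 2.2 + 5.6 + 3.9) / 8 = 1.3375%
Mean R_m = (6.1 − 4.4 + 6.0 − 7.7 + 6.3 − 5.6 + 2.0 + 10.4) / 8 = 1.6375%
Σ(R_i − R̄_i)(R_m − R̄_m) = 141.1588  ⇒  Cov = 141.1588 / 7 = 20.1655
Σ(R_m − R̄_m)² = 313.6188  ⇒  Var(R_m) = 313.6188 / 7 = 44.8027
β = Cov / Var(R_m) = 20.1655 / 44.8027 = 0.4501
E(R) = R_f + β × MRP = 2.94% + 0.4501 × 3.58% = 4.55%

4.55%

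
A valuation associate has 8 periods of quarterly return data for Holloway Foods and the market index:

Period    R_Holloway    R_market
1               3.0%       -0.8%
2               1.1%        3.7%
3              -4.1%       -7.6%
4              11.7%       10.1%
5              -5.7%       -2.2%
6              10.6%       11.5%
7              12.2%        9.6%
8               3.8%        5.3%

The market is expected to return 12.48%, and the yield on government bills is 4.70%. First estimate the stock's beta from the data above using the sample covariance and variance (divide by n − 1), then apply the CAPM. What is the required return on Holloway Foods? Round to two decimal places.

12.00%

Mean R_i = (3.0 + 1.1 − 4.1 + 11.7 − 5.7 + 10.6 + 12.2 + 3.8) / 8 = 4.0750%
Mean R_m = (-0.8 + 3.7 − 7.6 + 10.1 − 2.2 + 11.5 + 9.6 + 5.3) / 8 = 3.7000%
Σ(R_i − R̄_i)(R_m − R̄_m) = 302.0800  ⇒  Cov = 302.0800 / 7 = 43.1543
Σ(R_m − R̄_m)² = 321.9200  ⇒  Var(R_m) = 321.9200 / 7 = 45.9886
β = Cov / Var(R_m) = 43.1543 / 45.9886 = 0.9384
MRP = 12.48% − 4.70% = 7.78%
E(R) = R_f + β × MRP = 4.70% + 0.9384 × 7.78% = 12.00%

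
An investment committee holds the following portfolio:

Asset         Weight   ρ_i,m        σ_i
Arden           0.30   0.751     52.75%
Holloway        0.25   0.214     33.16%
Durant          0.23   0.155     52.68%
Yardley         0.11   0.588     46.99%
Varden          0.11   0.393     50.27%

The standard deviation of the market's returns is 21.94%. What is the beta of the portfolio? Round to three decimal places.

0.946

β_Arden = 0.751 × 52.75% / 21.94% = 1.8056
β_Holloway = 0.214 × 33.16% / 21.94% = 0.3234
β_Durant = 0.155 × 52.68% / 21.94% = 0.3722
β_Yardley = 0.588 × 46.99% / 21.94% = 1.2593
β_Varden = 0.393 × 50.27% / 21.94% = 0.9005
β_P = Σ w_i β_i = 0.30×1.8056 + 0.25×0.3234 + 0.23×0.3722 + 0.11×1.2593 + 0.11×0.9005 = 0.9457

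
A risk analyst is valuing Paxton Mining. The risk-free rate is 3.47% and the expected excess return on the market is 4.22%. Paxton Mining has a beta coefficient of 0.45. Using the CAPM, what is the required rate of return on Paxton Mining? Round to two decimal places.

5.37%

E(R) = R_f + β × MRP = 3.47% + 0.45 × 4.22% = 5.37%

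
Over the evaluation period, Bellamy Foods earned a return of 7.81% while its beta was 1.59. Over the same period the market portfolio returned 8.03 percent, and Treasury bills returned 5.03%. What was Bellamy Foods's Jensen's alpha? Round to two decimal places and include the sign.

-1.99%

Market excess return = 8.03% − 5.03% = 3.00%
CAPM benchmark = R_f + β(R_m − R_f) = 5.03% + 1.59 × 3.00% = 9.8000%
α = actual − benchmark = 7.81% − 9.8000% = -1.99%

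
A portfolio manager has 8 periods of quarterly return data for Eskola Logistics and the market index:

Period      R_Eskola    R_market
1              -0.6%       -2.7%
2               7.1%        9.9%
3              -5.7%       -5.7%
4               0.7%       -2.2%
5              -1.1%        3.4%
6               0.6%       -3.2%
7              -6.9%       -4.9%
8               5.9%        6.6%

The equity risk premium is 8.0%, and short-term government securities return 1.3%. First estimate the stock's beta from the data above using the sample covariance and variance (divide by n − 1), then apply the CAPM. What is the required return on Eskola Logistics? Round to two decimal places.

Mean R_i = (-0.6 + 7.1 − 5.7 + 0.7 − 1.1 + 0.6 − 6.9 + 5.9) / 8 = 0.0000%
Mean R_m = (-2.7 + 9.9 − 5.7 − 2.2 + 3.4 − 3.2 − 4.9 + 6.6) / 8 = 0.1500%
Σ(R_i − R̄_i)(R_m − R̄_m) = 169.9500  ⇒  Cov = 169.9500 / 7 = 24.2786
Σ(R_m − R̄_m)² = 231.8200  ⇒  Var(R_m) = 231.8200 / 7 = 33.1171
β = Cov / Var(R_m) = 24.2786 / 33.1171 = 0.7331
E(R) = R_f + β × MRP = 1.3% + 0.7331 × 8.0% = 7.16%

7.16%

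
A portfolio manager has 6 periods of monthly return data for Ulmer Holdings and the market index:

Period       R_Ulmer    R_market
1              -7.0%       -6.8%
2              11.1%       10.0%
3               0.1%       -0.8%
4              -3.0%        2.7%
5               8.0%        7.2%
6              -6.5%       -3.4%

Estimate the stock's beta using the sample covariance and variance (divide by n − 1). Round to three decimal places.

Mean R_i = (-7.0 + 11.1 + 0.1 − 3.0 + 8.0 − 6.5) / 6 = 0.4500%
Mean R_m = (-6.8 + 10.0 − 0.8 + 2.7 + 7.2 − 3.4) / 6 = 1.4833%
Σ(R_i − R̄_i)(R_m − R̄_m) = 226.1150  ⇒  Cov = 226.1150 / 5 = 45.2230
Σ(R_m − R̄_m)² = 204.3683  ⇒  Var(R_m) = 204.3683 / 5 = 40.8737
β = Cov / Var(R_m) = 45.2230 / 40.8737 = 1.1064

1.106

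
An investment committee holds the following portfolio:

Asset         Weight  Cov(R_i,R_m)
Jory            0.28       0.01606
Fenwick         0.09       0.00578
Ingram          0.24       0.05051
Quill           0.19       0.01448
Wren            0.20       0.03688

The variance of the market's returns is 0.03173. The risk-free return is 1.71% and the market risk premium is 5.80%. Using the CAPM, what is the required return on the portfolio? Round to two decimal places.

β_Jory = 0.01606 / 0.03173 = 0.5061
β_Fenwick = 0.00578 / 0.03173 = 0.1822
β_Ingram = 0.05051 / 0.03173 = 1.5919
β_Quill = 0.01448 / 0.03173 = 0.4564
β_Wren = 0.03688 / 0.03173 = 1.1623
β_P = Σ w_i β_i = 0.28×0.5061 + 0.09×0.1822 + 0.24×1.5919 + 0.19×0.4564 + 0.20×1.1623 = 0.8593
E(R_P) = R_f + β_P × MRP = 1.71% + 0.8593 × 5.80% = 6.69%

6.69%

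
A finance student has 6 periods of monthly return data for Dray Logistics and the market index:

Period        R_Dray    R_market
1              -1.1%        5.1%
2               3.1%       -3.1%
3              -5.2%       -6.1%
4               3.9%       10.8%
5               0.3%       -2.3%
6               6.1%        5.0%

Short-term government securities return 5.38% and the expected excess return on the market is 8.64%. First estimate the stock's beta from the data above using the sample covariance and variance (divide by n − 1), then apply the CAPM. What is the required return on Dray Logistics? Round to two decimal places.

8.64%

Mean R_i = (-1.1 + 3.1 − 5.2 + 3.9 + 0.3 + 6.1) / 6 = 1.1833%
Mean R_m = (5.1 − 3.1 − 6.1 + 10.8 − 2.3 + 5.0) / 6 = 1.5667%
Σ(R_i − R̄_i)(R_m − R̄_m) = 77.3067  ⇒  Cov = 77.3067 / 5 = 15.4613
Σ(R_m − R̄_m)² = 205.0333  ⇒  Var(R_m) = 205.0333 / 5 = 41.0067
β = Cov / Var(R_m) = 15.4613 / 41.0067 = 0.3770
E(R) = R_f + β × MRP = 5.38% + 0.3770 × 8.64% = 8.64%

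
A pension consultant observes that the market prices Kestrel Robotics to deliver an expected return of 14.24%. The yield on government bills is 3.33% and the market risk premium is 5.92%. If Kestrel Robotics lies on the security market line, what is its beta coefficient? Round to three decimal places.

1.843

β = (E(R) − R_f) / MRP = (14.24% − 3.33%) / 5.92% = 10.91% / 5.92% = 1.843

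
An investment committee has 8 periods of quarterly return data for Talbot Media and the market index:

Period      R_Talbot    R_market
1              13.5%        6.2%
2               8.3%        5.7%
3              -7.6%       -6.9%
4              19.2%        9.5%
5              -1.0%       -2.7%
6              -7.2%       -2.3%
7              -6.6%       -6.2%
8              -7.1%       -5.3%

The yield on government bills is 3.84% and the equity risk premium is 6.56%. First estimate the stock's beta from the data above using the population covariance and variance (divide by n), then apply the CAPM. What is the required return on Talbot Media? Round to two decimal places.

14.49%

Mean R_i = (13.5 + 8.3 − 7.6 + 19.2 − 1.0 − 7.2 − 6.6 − 7.1) / 8 = 1.4375%
Mean R_m = (6.2 + 5.7 − 6.9 + 9.5 − 2.7 − 2.3 − 6.2 − 5.3) / 8 = -0.2500%
Σ(R_i − R̄_i)(R_m − R̄_m) = 466.5350  ⇒  Cov = 466.5350 / 8 = 58.3169
Σ(R_m − R̄_m)² = 287.4000  ⇒  Var(R_m) = 287.4000 / 8 = 35.9250
β = Cov / Var(R_m) = 58.3169 / 35.9250 = 1.6233
E(R) = R_f + β × MRP = 3.84% + 1.6233 × 6.56% = 14.49%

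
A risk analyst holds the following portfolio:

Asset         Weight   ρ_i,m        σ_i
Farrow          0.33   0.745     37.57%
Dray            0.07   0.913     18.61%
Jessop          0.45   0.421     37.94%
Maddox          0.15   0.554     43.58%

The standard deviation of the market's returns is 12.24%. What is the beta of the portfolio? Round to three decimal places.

β_Farrow = 0.745 × 37.57% / 12.24% = 2.2867
β_Dray = 0.913 × 18.61% / 12.24% = 1.3881
β_Jessop = 0.421 × 37.94% / 12.24% = 1.3050
β_Maddox = 0.554 × 43.58% / 12.24% = 1.9725
β_P = Σ w_i β_i = 0.33×2.2867 + 0.07×1.3881 + 0.45×1.3050 + 0.15×1.9725 = 1.7349

1.735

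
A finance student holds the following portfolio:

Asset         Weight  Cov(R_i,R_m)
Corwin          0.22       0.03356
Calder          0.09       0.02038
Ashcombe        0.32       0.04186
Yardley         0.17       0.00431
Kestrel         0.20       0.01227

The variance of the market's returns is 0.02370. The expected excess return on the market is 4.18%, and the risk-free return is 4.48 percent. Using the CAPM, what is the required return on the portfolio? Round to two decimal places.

9.03%

β_Corwin = 0.03356 / 0.02370 = 1.4160
β_Calder = 0.02038 / 0.02370 = 0.8599
β_Ashcombe = 0.04186 / 0.02370 = 1.7662
β_Yardley = 0.00431 / 0.02370 = 0.1819
β_Kestrel = 0.01227 / 0.02370 = 0.5177
β_P = Σ w_i β_i = 0.22×1.4160 + 0.09×0.8599 + 0.32×1.7662 + 0.17×0.1819 + 0.20×0.5177 = 1.0886
E(R_P) = R_f + β_P × MRP = 4.48% + 1.0886 × 4.18% = 9.03%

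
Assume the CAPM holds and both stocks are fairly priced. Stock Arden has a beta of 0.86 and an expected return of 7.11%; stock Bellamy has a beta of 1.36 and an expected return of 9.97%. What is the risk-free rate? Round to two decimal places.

2.19%

Both satisfy E(R) = R_f + β·MRP, so the slope of the SML is
MRP = (9.97% − 7.11%) / (1.36 − 0.86) = 2.86% / 0.50 = 5.7200%
R_f = E(R_Arden) − β_Arden·MRP = 7.11% − 0.86 × 5.7200% = 2.1908%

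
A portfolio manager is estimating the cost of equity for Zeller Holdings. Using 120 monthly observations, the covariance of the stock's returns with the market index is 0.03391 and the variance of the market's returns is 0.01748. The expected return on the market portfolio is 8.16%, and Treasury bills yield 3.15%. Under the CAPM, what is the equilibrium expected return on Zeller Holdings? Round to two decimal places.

12.87%

β = Cov(R_i, R_m) / Var(R_m) = 0.03391 / 0.01748 = 1.9399
MRP = 8.16% − 3.15% = 5.01%
E(R) = R_f + β × MRP = 3.15% + 1.9399 × 5.01% = 12.87%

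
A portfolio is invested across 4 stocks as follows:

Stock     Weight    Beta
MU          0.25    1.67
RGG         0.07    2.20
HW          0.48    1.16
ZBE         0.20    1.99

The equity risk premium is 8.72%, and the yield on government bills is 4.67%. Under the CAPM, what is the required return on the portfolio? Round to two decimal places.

17.98%

β_P = Σ w_i β_i = 0.25×1.67 + 0.07×2.20 + 0.48×1.16 + 0.20×1.99 = 1.5263
E(R_P) = R_f + β_P × MRP = 4.67% + 1.5263 × 8.72% = 17.98%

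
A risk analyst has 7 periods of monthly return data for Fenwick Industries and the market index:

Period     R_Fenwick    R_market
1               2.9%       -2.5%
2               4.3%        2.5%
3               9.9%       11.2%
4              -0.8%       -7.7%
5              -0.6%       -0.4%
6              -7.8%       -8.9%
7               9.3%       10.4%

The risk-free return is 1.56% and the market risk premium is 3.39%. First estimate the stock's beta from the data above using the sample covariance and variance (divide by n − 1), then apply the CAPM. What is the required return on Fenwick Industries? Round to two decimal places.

4.01%

Mean R_i = (2.9 + 4.3 + 9.9 − 0.8 − 0.6 − 7.8 + 9.3) / 7 = 2.4571%
Mean R_m = (-2.5 + 2.5 + 11.2 − 7.7 − 0.4 − 8.9 + 10.4) / 7 = 0.6571%
Σ(R_i − R̄_i)(R_m − R̄_m) = 275.6171  ⇒  Cov = 275.6171 / 6 = 45.9362
Σ(R_m − R̄_m)² = 381.7371  ⇒  Var(R_m) = 381.7371 / 6 = 63.6229
β = Cov / Var(R_m) = 45.9362 / 63.6229 = 0.7220
E(R) = R_f + β × MRP = 1.56% + 0.7220 × 3.39% = 4.01%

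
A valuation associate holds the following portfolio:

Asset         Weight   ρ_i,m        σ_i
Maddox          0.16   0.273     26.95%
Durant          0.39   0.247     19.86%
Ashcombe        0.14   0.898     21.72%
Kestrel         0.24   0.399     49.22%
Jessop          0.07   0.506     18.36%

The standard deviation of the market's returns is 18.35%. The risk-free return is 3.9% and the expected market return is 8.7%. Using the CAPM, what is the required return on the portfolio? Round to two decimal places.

β_Maddox = 0.273 × 26.95% / 18.35% = 0.4009
β_Durant = 0.247 × 19.86% / 18.35% = 0.2673
β_Ashcombe = 0.898 × 21.72% / 18.35% = 1.0629
β_Kestrel = 0.399 × 49.22% / 18.35% = 1.0702
β_Jessop = 0.506 × 18.36% / 18.35% = 0.5063
β_P = Σ w_i β_i = 0.16×0.4009 + 0.39×0.2673 + 0.14×1.0629 + 0.24×1.0702 + 0.07×0.5063 = 0.6095
MRP = 8.7% − 3.9% = 4.80%
E(R_P) = R_f + β_P × MRP = 3.9% + 0.6095 × 4.8% = 6.83%

6.83%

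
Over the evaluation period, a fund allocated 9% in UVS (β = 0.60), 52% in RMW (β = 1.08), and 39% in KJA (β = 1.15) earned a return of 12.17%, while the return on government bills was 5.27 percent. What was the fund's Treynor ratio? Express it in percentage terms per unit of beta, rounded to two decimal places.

6.48%

β_P = 0.09×0.60 + 0.52×1.08 + 0.39×1.15 = 1.0641
Treynor = (R_P − R_f) / β_P = (12.17% − 5.27%) / 1.0641 = 6.90% / 1.0641 = 6.48%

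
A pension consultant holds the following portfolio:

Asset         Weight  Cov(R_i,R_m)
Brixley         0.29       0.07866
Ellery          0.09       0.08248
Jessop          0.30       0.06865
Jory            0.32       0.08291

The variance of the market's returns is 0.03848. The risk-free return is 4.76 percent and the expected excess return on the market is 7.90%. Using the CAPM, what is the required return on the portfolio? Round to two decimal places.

20.64%

β_Brixley = 0.07866 / 0.03848 = 2.0442
β_Ellery = 0.08248 / 0.03848 = 2.1435
β_Jessop = 0.06865 / 0.03848 = 1.7840
β_Jory = 0.08291 / 0.03848 = 2.1546
β_P = Σ w_i β_i = 0.29×2.0442 + 0.09×2.1435 + 0.30×1.7840 + 0.32×2.1546 = 2.0104
E(R_P) = R_f + β_P × MRP = 4.76% + 2.0104 × 7.90% = 20.64%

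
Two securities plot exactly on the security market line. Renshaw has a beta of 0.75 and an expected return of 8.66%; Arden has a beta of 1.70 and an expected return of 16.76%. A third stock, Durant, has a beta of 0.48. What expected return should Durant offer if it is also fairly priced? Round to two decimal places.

MRP (SML slope) = (16.76% − 8.66%) / (1.70 − 0.75) = 8.10% / 0.95 = 8.5263%
R_f (intercept) = 8.66% − 0.75 × 8.5263% = 2.2653%
E(R_Durant) = R_f + β × MRP = 2.2653% + 0.48 × 8.5263% = 6.36%

6.36%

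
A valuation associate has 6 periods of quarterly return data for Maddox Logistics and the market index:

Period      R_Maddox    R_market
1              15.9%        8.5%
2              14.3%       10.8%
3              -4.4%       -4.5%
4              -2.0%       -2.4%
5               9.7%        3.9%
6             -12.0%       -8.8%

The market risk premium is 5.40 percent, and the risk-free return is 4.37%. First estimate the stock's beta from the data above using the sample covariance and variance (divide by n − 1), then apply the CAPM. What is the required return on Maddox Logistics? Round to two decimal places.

12.17%

Mean R_i = (15.9 + 14.3 − 4.4 − 2.0 + 9.7 − 12.0) / 6 = 3.5833%
Mean R_m = (8.5 + 10.8 − 4.5 − 2.4 + 3.9 − 8.8) / 6 = 1.2500%
Σ(R_i − R̄_i)(R_m − R̄_m) = 430.7450  ⇒  Cov = 430.7450 / 5 = 86.1490
Σ(R_m − R̄_m)² = 298.1750  ⇒  Var(R_m) = 298.1750 / 5 = 59.6350
β = Cov / Var(R_m) = 86.1490 / 59.6350 = 1.4446
E(R) = R_f + β × MRP = 4.37% + 1.4446 × 5.40% = 12.17%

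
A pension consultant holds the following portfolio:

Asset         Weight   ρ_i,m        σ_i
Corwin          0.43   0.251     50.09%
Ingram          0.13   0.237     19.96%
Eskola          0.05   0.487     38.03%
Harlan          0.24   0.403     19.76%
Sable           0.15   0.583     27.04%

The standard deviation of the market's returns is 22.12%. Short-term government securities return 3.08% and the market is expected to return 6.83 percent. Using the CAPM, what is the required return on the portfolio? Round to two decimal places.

4.98%

β_Corwin = 0.251 × 50.09% / 22.12% = 0.5684
β_Ingram = 0.237 × 19.96% / 22.12% = 0.2139
β_Eskola = 0.487 × 38.03% / 22.12% = 0.8373
β_Harlan = 0.403 × 19.76% / 22.12% = 0.3600
β_Sable = 0.583 × 27.04% / 22.12% = 0.7127
β_P = Σ w_i β_i = 0.43×0.5684 + 0.13×0.2139 + 0.05×0.8373 + 0.24×0.3600 + 0.15×0.7127 = 0.5074
MRP = 6.83% − 3.08% = 3.75%
E(R_P) = R_f + β_P × MRP = 3.08% + 0.5074 × 3.75% = 4.98%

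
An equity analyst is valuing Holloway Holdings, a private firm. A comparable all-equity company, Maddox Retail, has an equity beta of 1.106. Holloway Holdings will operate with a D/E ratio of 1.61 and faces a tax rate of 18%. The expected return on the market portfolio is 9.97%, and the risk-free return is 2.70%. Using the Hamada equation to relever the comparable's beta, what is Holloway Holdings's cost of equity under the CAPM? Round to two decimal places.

21.36%

β_L = β_U × [1 + (1 − t)(D/E)] = 1.106 × [1 + (1 − 0.18) × 1.61]
    = 1.106 × [1 + 0.82 × 1.61] = 1.106 × 2.3202 = 2.5661
MRP = 9.97% − 2.70% = 7.27%
E(R) = R_f + β_L × MRP = 2.70% + 2.5661 × 7.27% = 21.36%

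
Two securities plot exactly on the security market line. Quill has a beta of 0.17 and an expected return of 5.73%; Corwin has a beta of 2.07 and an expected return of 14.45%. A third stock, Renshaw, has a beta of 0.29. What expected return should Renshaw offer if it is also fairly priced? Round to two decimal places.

6.28%

MRP (SML slope) = (14.45% − 5.73%) / (2.07 − 0.17) = 8.72% / 1.90 = 4.5895%
R_f (intercept) = 5.73% − 0.17 × 4.5895% = 4.9498%
E(R_Renshaw) = R_f + β × MRP = 4.9498% + 0.29 × 4.5895% = 6.28%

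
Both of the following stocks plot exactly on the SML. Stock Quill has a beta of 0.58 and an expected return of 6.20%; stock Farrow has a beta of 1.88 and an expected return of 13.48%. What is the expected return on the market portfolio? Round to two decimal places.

8.55%

Both satisfy E(R) = R_f + β·MRP, so the slope of the SML is
MRP = (13.48% − 6.20%) / (1.88 − 0.58) = 7.28% / 1.30 = 5.6000%
R_f = E(R_Quill) − β_Quill·MRP = 6.20% − 0.58 × 5.6000% = 2.9520%
E(R_m) = R_f + MRP = 2.9520% + 5.6000% = 8.55%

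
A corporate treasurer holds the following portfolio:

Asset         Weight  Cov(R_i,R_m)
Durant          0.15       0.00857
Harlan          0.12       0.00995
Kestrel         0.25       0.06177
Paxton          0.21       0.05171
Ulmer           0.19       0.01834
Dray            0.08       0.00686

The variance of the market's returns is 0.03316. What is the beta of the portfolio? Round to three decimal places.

0.990

β_Durant = 0.00857 / 0.03316 = 0.2584
β_Harlan = 0.00995 / 0.03316 = 0.3001
β_Kestrel = 0.06177 / 0.03316 = 1.8628
β_Paxton = 0.05171 / 0.03316 = 1.5594
β_Ulmer = 0.01834 / 0.03316 = 0.5531
β_Dray = 0.00686 / 0.03316 = 0.2069
β_P = Σ w_i β_i = 0.15×0.2584 + 0.12×0.3001 + 0.25×1.8628 + 0.21×1.5594 + 0.19×0.5531 + 0.08×0.2069 = 0.9896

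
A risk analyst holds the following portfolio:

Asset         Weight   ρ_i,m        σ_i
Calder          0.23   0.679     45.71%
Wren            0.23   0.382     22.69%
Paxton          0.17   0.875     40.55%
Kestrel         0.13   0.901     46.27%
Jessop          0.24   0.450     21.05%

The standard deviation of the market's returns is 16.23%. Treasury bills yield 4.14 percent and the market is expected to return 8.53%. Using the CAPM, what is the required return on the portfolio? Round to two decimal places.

β_Calder = 0.679 × 45.71% / 16.23% = 1.9123
β_Wren = 0.382 × 22.69% / 16.23% = 0.5340
β_Paxton = 0.875 × 40.55% / 16.23% = 2.1862
β_Kestrel = 0.901 × 46.27% / 16.23% = 2.5687
β_Jessop = 0.450 × 21.05% / 16.23% = 0.5836
β_P = Σ w_i β_i = 0.23×1.9123 + 0.23×0.5340 + 0.17×2.1862 + 0.13×2.5687 + 0.24×0.5836 = 1.4083
MRP = 8.53% − 4.14% = 4.39%
E(R_P) = R_f + β_P × MRP = 4.14% + 1.4083 × 4.39% = 10.32%

10.32%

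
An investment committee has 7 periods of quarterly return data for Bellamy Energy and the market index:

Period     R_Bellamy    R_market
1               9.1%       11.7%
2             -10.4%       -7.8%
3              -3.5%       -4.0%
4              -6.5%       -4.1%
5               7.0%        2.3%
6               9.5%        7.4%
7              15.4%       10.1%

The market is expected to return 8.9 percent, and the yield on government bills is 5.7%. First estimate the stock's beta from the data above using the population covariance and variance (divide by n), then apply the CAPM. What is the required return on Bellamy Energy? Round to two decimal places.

9.49%

Mean R_i = (9.1 − 10.4 − 3.5 − 6.5 + 7.0 + 9.5 + 15.4) / 7 = 2.9429%
Mean R_m = (11.7 − 7.8 − 4.0 − 4.1 + 2.3 + 7.4 + 10.1) / 7 = 2.2286%
Σ(R_i − R̄_i)(R_m − R̄_m) = 424.2714  ⇒  Cov = 424.2714 / 7 = 60.6102
Σ(R_m − R̄_m)² = 357.8343  ⇒  Var(R_m) = 357.8343 / 7 = 51.1192
β = Cov / Var(R_m) = 60.6102 / 51.1192 = 1.1857
MRP = 8.9% − 5.7% = 3.20%
E(R) = R_f + β × MRP = 5.7% + 1.1857 × 3.2% = 9.49%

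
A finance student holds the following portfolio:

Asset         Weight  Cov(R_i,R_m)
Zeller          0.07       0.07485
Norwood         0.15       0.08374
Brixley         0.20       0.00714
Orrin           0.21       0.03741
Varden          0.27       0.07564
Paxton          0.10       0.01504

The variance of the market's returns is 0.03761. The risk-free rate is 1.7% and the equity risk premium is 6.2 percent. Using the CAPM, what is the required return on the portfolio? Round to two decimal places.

β_Zeller = 0.07485 / 0.03761 = 1.9902
β_Norwood = 0.08374 / 0.03761 = 2.2265
β_Brixley = 0.00714 / 0.03761 = 0.1898
β_Orrin = 0.03741 / 0.03761 = 0.9947
β_Varden = 0.07564 / 0.03761 = 2.0112
β_Paxton = 0.01504 / 0.03761 = 0.3999
β_P = Σ w_i β_i = 0.07×1.9902 + 0.15×2.2265 + 0.20×0.1898 + 0.21×0.9947 + 0.27×2.0112 + 0.10×0.3999 = 1.3032
E(R_P) = R_f + β_P × MRP = 1.7% + 1.3032 × 6.2% = 9.78%

9.78%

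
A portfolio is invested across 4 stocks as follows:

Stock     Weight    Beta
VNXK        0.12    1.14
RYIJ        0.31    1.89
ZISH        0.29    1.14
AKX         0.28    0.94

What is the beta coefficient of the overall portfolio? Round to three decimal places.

β_P = Σ w_i β_i = 0.12×1.14 + 0.31×1.89 + 0.29×1.14 + 0.28×0.94 = 1.3165

1.317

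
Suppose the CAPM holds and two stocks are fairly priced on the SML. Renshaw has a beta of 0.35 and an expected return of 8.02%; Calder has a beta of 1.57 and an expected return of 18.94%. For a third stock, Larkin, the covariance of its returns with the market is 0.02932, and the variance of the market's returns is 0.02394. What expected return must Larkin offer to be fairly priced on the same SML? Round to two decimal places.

MRP = (18.94% − 8.02%) / (1.57 − 0.35) = 8.9508%
R_f = 8.02% − 0.35 × 8.9508% = 4.8872%
β_Larkin = Cov / Var(R_m) = 0.02932 / 0.02394 = 1.2247
E(R_Larkin) = R_f + β × MRP = 4.8872% + 1.2247 × 8.9508% = 15.85%

15.85%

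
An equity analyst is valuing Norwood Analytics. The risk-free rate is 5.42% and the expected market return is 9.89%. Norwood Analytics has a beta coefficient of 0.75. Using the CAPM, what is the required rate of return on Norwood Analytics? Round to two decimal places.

Market risk premium = E(R_m) − R_f = 9.89% − 5.42% = 4.47%
E(R) = R_f + β × MRP = 5.42% + 0.75 × 4.47% = 8.77%

8.77%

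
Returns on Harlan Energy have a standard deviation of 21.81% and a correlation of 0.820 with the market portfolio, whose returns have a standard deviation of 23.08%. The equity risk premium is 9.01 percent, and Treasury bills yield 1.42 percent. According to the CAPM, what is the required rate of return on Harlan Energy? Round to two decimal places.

β = ρ × σ_i / σ_m = 0.820 × 21.81% / 23.08% = 0.7749
E(R) = 1.42% + 0.7749 × 9.01% = 8.40%

8.40%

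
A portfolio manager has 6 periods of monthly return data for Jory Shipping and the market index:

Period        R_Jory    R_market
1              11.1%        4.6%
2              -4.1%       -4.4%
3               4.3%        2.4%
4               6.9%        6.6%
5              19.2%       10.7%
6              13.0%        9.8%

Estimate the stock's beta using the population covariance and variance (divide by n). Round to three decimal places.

1.358

Mean R_i = (11.1 − 4.1 + 4.3 + 6.9 + 19.2 + 13.0) / 6 = 8.4000%
Mean R_m = (4.6 − 4.4 + 2.4 + 6.6 + 10.7 + 9.8) / 6 = 4.9500%
Σ(R_i − R̄_i)(R_m − R̄_m) = 208.3200  ⇒  Cov = 208.3200 / 6 = 34.7200
Σ(R_m − R̄_m)² = 153.3550  ⇒  Var(R_m) = 153.3550 / 6 = 25.5592
β = Cov / Var(R_m) = 34.7200 / 25.5592 = 1.3584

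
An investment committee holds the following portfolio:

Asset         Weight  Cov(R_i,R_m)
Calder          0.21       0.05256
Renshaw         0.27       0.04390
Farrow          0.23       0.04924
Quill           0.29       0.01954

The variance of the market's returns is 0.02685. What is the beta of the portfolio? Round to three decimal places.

β_Calder = 0.05256 / 0.02685 = 1.9575
β_Renshaw = 0.04390 / 0.02685 = 1.6350
β_Farrow = 0.04924 / 0.02685 = 1.8339
β_Quill = 0.01954 / 0.02685 = 0.7277
β_P = Σ w_i β_i = 0.21×1.9575 + 0.27×1.6350 + 0.23×1.8339 + 0.29×0.7277 = 1.4854

1.485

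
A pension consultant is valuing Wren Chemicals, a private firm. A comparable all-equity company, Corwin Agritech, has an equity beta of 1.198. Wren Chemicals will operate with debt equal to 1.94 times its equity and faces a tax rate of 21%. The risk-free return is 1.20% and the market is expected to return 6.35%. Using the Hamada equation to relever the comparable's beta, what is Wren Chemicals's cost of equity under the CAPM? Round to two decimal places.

β_L = β_U × [1 + (1 − t)(D/E)] = 1.198 × [1 + (1 − 0.21) × 1.94]
    = 1.198 × [1 + 0.79 × 1.94] = 1.198 × 2.5326 = 3.0341
MRP = 6.35% − 1.20% = 5.15%
E(R) = R_f + β_L × MRP = 1.20% + 3.0341 × 5.15% = 16.83%

16.83%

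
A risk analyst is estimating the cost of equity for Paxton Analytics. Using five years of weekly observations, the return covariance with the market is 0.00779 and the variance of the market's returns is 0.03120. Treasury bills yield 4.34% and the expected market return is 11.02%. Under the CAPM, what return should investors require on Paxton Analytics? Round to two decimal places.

β = Cov(R_i, R_m) / Var(R_m) = 0.00779 / 0.03120 = 0.2497
MRP = 11.02% − 4.34% = 6.68%
E(R) = R_f + β × MRP = 4.34% + 0.2497 × 6.68% = 6.01%

6.01%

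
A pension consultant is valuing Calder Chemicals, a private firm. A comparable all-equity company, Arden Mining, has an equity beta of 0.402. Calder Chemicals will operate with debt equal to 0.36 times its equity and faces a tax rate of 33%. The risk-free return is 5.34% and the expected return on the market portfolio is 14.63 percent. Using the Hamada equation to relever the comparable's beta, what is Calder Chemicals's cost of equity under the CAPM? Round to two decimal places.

9.98%

β_L = β_U × [1 + (1 − t)(D/E)] = 0.402 × [1 + (1 − 0.33) × 0.36]
    = 0.402 × [1 + 0.67 × 0.36] = 0.402 × 1.2412 = 0.4990
MRP = 14.63% − 5.34% = 9.29%
E(R) = R_f + β_L × MRP = 5.34% + 0.4990 × 9.29% = 9.98%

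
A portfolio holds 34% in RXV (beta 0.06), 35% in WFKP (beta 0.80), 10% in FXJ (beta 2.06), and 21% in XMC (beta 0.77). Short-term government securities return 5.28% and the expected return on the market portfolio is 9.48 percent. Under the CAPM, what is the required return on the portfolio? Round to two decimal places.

8.09%

β_P = Σ w_i β_i = 0.34×0.06 + 0.35×0.80 + 0.10×2.06 + 0.21×0.77 = 0.6681
MRP = 9.48% − 5.28% = 4.20%
E(R_P) = R_f + β_P × MRP = 5.28% + 0.6681 × 4.20% = 8.09%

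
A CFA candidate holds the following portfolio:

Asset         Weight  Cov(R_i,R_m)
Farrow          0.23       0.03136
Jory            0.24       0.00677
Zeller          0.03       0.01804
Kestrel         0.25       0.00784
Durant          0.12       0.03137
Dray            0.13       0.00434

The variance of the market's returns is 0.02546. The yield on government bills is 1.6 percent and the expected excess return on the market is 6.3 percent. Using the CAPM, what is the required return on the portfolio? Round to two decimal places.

5.48%

β_Farrow = 0.03136 / 0.02546 = 1.2317
β_Jory = 0.00677 / 0.02546 = 0.2659
β_Zeller = 0.01804 / 0.02546 = 0.7086
β_Kestrel = 0.00784 / 0.02546 = 0.3079
β_Durant = 0.03137 / 0.02546 = 1.2321
β_Dray = 0.00434 / 0.02546 = 0.1705
β_P = Σ w_i β_i = 0.23×1.2317 + 0.24×0.2659 + 0.03×0.7086 + 0.25×0.3079 + 0.12×1.2321 + 0.13×0.1705 = 0.6154
E(R_P) = R_f + β_P × MRP = 1.6% + 0.6154 × 6.3% = 5.48%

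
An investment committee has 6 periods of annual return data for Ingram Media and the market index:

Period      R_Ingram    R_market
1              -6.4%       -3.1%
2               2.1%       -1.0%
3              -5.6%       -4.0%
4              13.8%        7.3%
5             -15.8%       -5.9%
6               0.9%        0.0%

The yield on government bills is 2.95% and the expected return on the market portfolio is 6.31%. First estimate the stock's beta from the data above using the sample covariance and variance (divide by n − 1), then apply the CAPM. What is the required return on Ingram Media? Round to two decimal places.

9.90%

Mean R_i = (-6.4 + 2.1 − 5.6 + 13.8 − 15.8 + 0.9) / 6 = -1.8333%
Mean R_m = (-3.1 − 1.0 − 4.0 + 7.3 − 5.9 + 0.0) / 6 = -1.1167%
Σ(R_i − R̄_i)(R_m − R̄_m) = 221.8167  ⇒  Cov = 221.8167 / 5 = 44.3633
Σ(R_m − R̄_m)² = 107.2283  ⇒  Var(R_m) = 107.2283 / 5 = 21.4457
β = Cov / Var(R_m) = 44.3633 / 21.4457 = 2.0686
MRP = 6.31% − 2.95% = 3.36%
E(R) = R_f + β × MRP = 2.95% + 2.0686 × 3.36% = 9.90%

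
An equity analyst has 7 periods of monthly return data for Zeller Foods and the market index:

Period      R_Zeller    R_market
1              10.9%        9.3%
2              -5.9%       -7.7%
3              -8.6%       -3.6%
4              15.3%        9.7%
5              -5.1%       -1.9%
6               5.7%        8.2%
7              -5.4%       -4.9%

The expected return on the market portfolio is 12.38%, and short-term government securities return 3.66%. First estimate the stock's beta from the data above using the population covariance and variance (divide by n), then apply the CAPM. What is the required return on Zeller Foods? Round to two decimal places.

Mean R_i = (10.9 − 5.9 − 8.6 + 15.3 − 5.1 + 5.7 − 5.4) / 7 = 0.9857%
Mean R_m = (9.3 − 7.7 − 3.6 + 9.7 − 1.9 + 8.2 − 4.9) / 7 = 1.3000%
Σ(R_i − R̄_i)(R_m − R̄_m) = 400.0900  ⇒  Cov = 400.0900 / 7 = 57.1557
Σ(R_m − R̄_m)² = 335.8600  ⇒  Var(R_m) = 335.8600 / 7 = 47.9800
β = Cov / Var(R_m) = 57.1557 / 47.9800 = 1.1912
MRP = 12.38% − 3.66% = 8.72%
E(R) = R_f + β × MRP = 3.66% + 1.1912 × 8.72% = 14.05%

14.05%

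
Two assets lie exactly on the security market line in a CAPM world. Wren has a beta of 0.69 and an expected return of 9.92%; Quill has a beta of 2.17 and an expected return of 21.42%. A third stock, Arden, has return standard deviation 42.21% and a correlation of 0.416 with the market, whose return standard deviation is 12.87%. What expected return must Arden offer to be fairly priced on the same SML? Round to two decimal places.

15.16%

MRP = (21.42% − 9.92%) / (2.17 − 0.69) = 7.7703%
R_f = 9.92% − 0.69 × 7.7703% = 4.5585%
β_Arden = ρ·σ_i/σ_m = 0.416 × 42.21 / 12.87 = 1.3644
E(R_Arden) = R_f + β × MRP = 4.5585% + 1.3644 × 7.7703% = 15.16%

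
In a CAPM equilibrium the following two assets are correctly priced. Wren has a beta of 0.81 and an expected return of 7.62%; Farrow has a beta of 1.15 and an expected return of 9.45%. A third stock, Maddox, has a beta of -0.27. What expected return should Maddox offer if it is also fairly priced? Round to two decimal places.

1.81%

MRP (SML slope) = (9.45% − 7.62%) / (1.15 − 0.81) = 1.83% / 0.34 = 5.3824%
R_f (intercept) = 7.62% − 0.81 × 5.3824% = 3.2603%
E(R_Maddox) = R_f + β × MRP = 3.2603% + -0.27 × 5.3824% = 1.81%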